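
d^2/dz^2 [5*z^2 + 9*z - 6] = 10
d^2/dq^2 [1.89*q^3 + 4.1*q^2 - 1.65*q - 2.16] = 11.34*q + 8.2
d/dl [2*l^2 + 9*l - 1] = 4*l + 9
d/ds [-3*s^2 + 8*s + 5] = 8 - 6*s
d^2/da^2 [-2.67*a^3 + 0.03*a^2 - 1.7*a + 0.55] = 0.06 - 16.02*a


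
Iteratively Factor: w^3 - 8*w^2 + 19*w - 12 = (w - 3)*(w^2 - 5*w + 4) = (w - 3)*(w - 1)*(w - 4)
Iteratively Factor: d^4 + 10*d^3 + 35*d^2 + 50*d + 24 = (d + 4)*(d^3 + 6*d^2 + 11*d + 6) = (d + 2)*(d + 4)*(d^2 + 4*d + 3) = (d + 1)*(d + 2)*(d + 4)*(d + 3)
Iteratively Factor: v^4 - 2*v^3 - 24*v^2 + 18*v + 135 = (v + 3)*(v^3 - 5*v^2 - 9*v + 45) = (v - 5)*(v + 3)*(v^2 - 9) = (v - 5)*(v - 3)*(v + 3)*(v + 3)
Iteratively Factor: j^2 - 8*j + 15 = (j - 3)*(j - 5)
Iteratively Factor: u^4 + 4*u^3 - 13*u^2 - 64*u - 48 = (u + 4)*(u^3 - 13*u - 12) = (u + 1)*(u + 4)*(u^2 - u - 12) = (u + 1)*(u + 3)*(u + 4)*(u - 4)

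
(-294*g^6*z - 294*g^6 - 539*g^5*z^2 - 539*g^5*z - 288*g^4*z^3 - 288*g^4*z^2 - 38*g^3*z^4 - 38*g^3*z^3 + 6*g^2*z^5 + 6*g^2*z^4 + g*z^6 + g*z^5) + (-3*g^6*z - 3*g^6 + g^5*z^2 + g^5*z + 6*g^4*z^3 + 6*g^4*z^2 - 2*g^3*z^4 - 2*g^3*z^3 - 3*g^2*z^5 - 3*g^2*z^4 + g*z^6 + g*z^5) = -297*g^6*z - 297*g^6 - 538*g^5*z^2 - 538*g^5*z - 282*g^4*z^3 - 282*g^4*z^2 - 40*g^3*z^4 - 40*g^3*z^3 + 3*g^2*z^5 + 3*g^2*z^4 + 2*g*z^6 + 2*g*z^5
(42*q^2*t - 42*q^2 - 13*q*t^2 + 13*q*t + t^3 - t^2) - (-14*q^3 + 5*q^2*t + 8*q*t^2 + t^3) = 14*q^3 + 37*q^2*t - 42*q^2 - 21*q*t^2 + 13*q*t - t^2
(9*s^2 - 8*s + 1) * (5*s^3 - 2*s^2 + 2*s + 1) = 45*s^5 - 58*s^4 + 39*s^3 - 9*s^2 - 6*s + 1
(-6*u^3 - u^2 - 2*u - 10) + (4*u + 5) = -6*u^3 - u^2 + 2*u - 5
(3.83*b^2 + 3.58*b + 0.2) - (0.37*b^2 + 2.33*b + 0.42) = 3.46*b^2 + 1.25*b - 0.22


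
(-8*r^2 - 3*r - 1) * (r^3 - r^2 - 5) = -8*r^5 + 5*r^4 + 2*r^3 + 41*r^2 + 15*r + 5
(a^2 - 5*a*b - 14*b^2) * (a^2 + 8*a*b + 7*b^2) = a^4 + 3*a^3*b - 47*a^2*b^2 - 147*a*b^3 - 98*b^4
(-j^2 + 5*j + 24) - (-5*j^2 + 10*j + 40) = 4*j^2 - 5*j - 16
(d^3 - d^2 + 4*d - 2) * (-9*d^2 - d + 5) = -9*d^5 + 8*d^4 - 30*d^3 + 9*d^2 + 22*d - 10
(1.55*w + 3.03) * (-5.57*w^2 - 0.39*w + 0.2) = -8.6335*w^3 - 17.4816*w^2 - 0.8717*w + 0.606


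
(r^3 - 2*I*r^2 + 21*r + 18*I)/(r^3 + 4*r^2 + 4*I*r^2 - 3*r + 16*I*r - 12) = (r - 6*I)/(r + 4)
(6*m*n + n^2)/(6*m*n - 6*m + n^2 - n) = n/(n - 1)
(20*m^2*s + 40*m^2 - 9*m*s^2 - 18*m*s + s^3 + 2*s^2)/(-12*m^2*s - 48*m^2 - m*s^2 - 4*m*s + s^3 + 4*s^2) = (-5*m*s - 10*m + s^2 + 2*s)/(3*m*s + 12*m + s^2 + 4*s)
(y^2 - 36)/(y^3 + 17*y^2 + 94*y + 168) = (y - 6)/(y^2 + 11*y + 28)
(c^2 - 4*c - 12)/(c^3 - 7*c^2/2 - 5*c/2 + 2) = 2*(c^2 - 4*c - 12)/(2*c^3 - 7*c^2 - 5*c + 4)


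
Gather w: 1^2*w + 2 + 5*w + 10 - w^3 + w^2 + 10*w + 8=-w^3 + w^2 + 16*w + 20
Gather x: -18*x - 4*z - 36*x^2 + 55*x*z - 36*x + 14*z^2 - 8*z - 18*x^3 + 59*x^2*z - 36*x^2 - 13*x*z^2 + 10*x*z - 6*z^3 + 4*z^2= -18*x^3 + x^2*(59*z - 72) + x*(-13*z^2 + 65*z - 54) - 6*z^3 + 18*z^2 - 12*z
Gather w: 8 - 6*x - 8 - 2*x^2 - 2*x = -2*x^2 - 8*x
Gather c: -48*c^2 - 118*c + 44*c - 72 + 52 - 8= -48*c^2 - 74*c - 28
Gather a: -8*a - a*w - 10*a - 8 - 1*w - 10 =a*(-w - 18) - w - 18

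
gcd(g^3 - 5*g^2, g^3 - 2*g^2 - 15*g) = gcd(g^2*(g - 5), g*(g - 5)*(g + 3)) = g^2 - 5*g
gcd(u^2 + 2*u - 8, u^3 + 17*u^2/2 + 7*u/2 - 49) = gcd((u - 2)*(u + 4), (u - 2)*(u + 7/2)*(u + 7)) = u - 2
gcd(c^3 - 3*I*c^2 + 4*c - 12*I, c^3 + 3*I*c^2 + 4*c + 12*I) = c^2 + 4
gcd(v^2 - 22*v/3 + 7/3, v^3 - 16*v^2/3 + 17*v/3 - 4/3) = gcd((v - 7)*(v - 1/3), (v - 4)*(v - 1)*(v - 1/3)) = v - 1/3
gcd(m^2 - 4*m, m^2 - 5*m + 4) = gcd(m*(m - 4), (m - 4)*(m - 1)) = m - 4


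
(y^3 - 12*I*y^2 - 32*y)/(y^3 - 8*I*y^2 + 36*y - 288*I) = y*(y - 4*I)/(y^2 + 36)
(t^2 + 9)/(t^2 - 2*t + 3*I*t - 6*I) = (t - 3*I)/(t - 2)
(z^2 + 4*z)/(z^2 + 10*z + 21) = z*(z + 4)/(z^2 + 10*z + 21)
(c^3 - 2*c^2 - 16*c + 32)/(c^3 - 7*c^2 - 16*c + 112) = (c - 2)/(c - 7)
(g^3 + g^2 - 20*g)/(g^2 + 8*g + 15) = g*(g - 4)/(g + 3)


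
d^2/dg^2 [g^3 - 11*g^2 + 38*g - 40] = 6*g - 22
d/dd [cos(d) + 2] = -sin(d)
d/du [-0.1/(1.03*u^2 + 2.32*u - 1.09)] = (0.206*u + 0.232)/(1.03*u^2 + 2.32*u - 1.09)^2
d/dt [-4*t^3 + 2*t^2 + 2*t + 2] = -12*t^2 + 4*t + 2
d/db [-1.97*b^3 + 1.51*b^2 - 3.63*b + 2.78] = -5.91*b^2 + 3.02*b - 3.63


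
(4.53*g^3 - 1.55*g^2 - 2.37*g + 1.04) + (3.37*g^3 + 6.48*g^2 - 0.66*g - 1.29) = 7.9*g^3 + 4.93*g^2 - 3.03*g - 0.25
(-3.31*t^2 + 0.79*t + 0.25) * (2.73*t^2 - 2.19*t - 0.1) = -9.0363*t^4 + 9.4056*t^3 - 0.7166*t^2 - 0.6265*t - 0.025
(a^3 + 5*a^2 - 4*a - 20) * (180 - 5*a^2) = -5*a^5 - 25*a^4 + 200*a^3 + 1000*a^2 - 720*a - 3600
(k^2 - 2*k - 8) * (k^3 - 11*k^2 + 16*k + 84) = k^5 - 13*k^4 + 30*k^3 + 140*k^2 - 296*k - 672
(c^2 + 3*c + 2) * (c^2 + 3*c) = c^4 + 6*c^3 + 11*c^2 + 6*c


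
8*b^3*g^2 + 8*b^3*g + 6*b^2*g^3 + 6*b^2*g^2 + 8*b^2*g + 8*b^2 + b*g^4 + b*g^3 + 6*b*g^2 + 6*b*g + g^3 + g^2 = (2*b + g)*(4*b + g)*(g + 1)*(b*g + 1)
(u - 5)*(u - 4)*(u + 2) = u^3 - 7*u^2 + 2*u + 40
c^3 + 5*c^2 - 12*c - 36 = (c - 3)*(c + 2)*(c + 6)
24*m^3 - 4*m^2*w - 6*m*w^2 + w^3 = (-6*m + w)*(-2*m + w)*(2*m + w)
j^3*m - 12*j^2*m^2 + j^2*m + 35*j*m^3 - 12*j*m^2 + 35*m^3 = (j - 7*m)*(j - 5*m)*(j*m + m)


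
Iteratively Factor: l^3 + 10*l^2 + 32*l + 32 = (l + 2)*(l^2 + 8*l + 16) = (l + 2)*(l + 4)*(l + 4)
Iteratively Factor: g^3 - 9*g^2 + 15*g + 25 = (g - 5)*(g^2 - 4*g - 5) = (g - 5)*(g + 1)*(g - 5)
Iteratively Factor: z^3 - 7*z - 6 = (z + 2)*(z^2 - 2*z - 3) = (z - 3)*(z + 2)*(z + 1)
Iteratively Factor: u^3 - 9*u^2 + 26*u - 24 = (u - 2)*(u^2 - 7*u + 12) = (u - 4)*(u - 2)*(u - 3)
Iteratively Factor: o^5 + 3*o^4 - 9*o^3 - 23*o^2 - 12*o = (o + 4)*(o^4 - o^3 - 5*o^2 - 3*o) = (o + 1)*(o + 4)*(o^3 - 2*o^2 - 3*o) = o*(o + 1)*(o + 4)*(o^2 - 2*o - 3) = o*(o - 3)*(o + 1)*(o + 4)*(o + 1)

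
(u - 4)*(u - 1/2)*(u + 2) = u^3 - 5*u^2/2 - 7*u + 4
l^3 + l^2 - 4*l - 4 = (l - 2)*(l + 1)*(l + 2)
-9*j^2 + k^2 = (-3*j + k)*(3*j + k)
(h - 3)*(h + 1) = h^2 - 2*h - 3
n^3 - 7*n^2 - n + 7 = (n - 7)*(n - 1)*(n + 1)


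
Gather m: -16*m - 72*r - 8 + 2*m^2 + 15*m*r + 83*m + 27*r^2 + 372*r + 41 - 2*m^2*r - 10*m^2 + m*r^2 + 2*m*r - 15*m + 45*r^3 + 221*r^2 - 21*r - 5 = m^2*(-2*r - 8) + m*(r^2 + 17*r + 52) + 45*r^3 + 248*r^2 + 279*r + 28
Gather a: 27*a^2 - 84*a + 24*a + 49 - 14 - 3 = 27*a^2 - 60*a + 32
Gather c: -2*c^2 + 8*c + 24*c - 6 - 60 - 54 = -2*c^2 + 32*c - 120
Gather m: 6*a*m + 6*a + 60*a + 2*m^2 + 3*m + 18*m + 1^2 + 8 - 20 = 66*a + 2*m^2 + m*(6*a + 21) - 11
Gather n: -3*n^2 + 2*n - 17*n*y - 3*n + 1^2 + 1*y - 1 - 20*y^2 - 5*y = -3*n^2 + n*(-17*y - 1) - 20*y^2 - 4*y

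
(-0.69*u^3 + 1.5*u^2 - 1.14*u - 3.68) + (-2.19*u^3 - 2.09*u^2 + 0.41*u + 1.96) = -2.88*u^3 - 0.59*u^2 - 0.73*u - 1.72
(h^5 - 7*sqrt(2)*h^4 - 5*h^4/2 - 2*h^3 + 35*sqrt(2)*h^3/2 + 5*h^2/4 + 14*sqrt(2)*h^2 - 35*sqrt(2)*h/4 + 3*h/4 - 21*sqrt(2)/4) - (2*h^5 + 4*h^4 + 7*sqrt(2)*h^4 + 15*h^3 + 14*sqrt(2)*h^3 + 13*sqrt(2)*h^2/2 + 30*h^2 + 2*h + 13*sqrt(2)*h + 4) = -h^5 - 14*sqrt(2)*h^4 - 13*h^4/2 - 17*h^3 + 7*sqrt(2)*h^3/2 - 115*h^2/4 + 15*sqrt(2)*h^2/2 - 87*sqrt(2)*h/4 - 5*h/4 - 21*sqrt(2)/4 - 4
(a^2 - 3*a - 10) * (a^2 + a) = a^4 - 2*a^3 - 13*a^2 - 10*a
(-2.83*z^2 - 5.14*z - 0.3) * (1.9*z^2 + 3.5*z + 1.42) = -5.377*z^4 - 19.671*z^3 - 22.5786*z^2 - 8.3488*z - 0.426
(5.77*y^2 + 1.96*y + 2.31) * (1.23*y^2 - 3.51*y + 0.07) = 7.0971*y^4 - 17.8419*y^3 - 3.6344*y^2 - 7.9709*y + 0.1617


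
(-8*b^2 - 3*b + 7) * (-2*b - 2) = 16*b^3 + 22*b^2 - 8*b - 14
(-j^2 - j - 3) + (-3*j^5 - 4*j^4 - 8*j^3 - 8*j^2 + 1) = -3*j^5 - 4*j^4 - 8*j^3 - 9*j^2 - j - 2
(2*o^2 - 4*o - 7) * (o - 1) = 2*o^3 - 6*o^2 - 3*o + 7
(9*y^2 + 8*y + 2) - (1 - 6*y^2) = 15*y^2 + 8*y + 1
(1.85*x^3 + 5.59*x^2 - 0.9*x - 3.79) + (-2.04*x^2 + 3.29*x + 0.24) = 1.85*x^3 + 3.55*x^2 + 2.39*x - 3.55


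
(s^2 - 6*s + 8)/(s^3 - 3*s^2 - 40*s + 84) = (s - 4)/(s^2 - s - 42)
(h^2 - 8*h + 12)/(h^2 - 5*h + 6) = (h - 6)/(h - 3)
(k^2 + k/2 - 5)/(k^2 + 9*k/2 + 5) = (k - 2)/(k + 2)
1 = 1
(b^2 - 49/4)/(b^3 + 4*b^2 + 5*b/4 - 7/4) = (2*b - 7)/(2*b^2 + b - 1)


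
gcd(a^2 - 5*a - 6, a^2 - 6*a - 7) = a + 1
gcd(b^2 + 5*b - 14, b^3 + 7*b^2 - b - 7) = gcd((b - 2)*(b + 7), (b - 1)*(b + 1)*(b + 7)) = b + 7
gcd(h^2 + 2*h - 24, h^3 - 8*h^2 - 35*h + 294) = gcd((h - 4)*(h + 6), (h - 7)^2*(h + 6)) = h + 6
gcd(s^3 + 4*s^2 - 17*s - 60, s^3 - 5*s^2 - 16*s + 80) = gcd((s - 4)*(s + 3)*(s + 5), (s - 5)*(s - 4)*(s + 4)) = s - 4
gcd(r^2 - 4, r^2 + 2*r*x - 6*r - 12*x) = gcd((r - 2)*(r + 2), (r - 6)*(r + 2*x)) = 1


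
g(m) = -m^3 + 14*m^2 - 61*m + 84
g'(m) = -3*m^2 + 28*m - 61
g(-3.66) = 543.83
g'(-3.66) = -203.67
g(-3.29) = 471.84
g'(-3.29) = -185.59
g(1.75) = 14.77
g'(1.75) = -21.19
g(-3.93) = 600.66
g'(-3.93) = -217.37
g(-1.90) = 257.30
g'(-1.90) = -125.03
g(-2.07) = 279.13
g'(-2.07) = -131.81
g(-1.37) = 196.42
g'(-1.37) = -104.99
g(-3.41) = 494.46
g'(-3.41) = -191.36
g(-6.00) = 1170.00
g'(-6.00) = -337.00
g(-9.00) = 2496.00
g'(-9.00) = -556.00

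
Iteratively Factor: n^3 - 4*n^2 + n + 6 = (n - 3)*(n^2 - n - 2) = (n - 3)*(n + 1)*(n - 2)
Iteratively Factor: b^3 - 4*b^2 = (b)*(b^2 - 4*b) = b*(b - 4)*(b)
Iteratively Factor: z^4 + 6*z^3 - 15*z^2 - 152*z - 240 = (z + 3)*(z^3 + 3*z^2 - 24*z - 80) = (z - 5)*(z + 3)*(z^2 + 8*z + 16) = (z - 5)*(z + 3)*(z + 4)*(z + 4)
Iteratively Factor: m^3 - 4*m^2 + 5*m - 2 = (m - 1)*(m^2 - 3*m + 2) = (m - 1)^2*(m - 2)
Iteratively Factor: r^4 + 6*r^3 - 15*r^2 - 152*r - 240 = (r + 4)*(r^3 + 2*r^2 - 23*r - 60) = (r + 4)^2*(r^2 - 2*r - 15) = (r + 3)*(r + 4)^2*(r - 5)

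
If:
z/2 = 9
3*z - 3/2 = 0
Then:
No Solution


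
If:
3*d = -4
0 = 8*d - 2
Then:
No Solution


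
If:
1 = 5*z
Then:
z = 1/5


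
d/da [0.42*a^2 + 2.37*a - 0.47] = 0.84*a + 2.37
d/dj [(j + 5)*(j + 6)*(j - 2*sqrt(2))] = 3*j^2 - 4*sqrt(2)*j + 22*j - 22*sqrt(2) + 30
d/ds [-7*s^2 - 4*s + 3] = -14*s - 4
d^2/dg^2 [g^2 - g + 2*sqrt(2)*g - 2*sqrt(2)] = 2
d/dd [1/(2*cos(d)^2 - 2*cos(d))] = (-sin(d)/(2*cos(d)^2) + tan(d))/(cos(d) - 1)^2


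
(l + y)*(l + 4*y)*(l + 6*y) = l^3 + 11*l^2*y + 34*l*y^2 + 24*y^3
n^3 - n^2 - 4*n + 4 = (n - 2)*(n - 1)*(n + 2)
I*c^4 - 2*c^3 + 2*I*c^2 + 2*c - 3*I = (c - 1)*(c + 1)*(c + 3*I)*(I*c + 1)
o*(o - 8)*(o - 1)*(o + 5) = o^4 - 4*o^3 - 37*o^2 + 40*o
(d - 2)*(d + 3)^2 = d^3 + 4*d^2 - 3*d - 18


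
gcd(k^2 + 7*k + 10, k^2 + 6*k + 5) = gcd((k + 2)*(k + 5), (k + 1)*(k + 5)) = k + 5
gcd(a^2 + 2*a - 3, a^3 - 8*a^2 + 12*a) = 1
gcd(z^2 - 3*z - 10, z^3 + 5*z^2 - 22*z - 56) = z + 2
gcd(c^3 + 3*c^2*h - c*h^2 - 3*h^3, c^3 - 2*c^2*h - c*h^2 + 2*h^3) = c^2 - h^2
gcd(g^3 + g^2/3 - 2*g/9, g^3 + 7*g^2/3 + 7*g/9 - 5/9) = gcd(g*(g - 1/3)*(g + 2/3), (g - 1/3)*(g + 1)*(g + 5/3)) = g - 1/3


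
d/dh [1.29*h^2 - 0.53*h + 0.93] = 2.58*h - 0.53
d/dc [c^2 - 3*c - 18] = 2*c - 3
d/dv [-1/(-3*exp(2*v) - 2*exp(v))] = 2*(-3*exp(v) - 1)*exp(-v)/(3*exp(v) + 2)^2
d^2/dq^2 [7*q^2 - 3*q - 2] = 14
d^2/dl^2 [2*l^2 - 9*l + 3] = 4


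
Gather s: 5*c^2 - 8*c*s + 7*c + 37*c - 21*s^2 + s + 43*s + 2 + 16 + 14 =5*c^2 + 44*c - 21*s^2 + s*(44 - 8*c) + 32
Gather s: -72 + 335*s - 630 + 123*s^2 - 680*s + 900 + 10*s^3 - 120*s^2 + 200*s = 10*s^3 + 3*s^2 - 145*s + 198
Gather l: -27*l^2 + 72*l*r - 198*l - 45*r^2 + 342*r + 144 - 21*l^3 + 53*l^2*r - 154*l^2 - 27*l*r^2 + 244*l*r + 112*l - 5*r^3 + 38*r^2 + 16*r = -21*l^3 + l^2*(53*r - 181) + l*(-27*r^2 + 316*r - 86) - 5*r^3 - 7*r^2 + 358*r + 144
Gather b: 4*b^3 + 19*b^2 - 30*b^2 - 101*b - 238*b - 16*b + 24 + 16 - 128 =4*b^3 - 11*b^2 - 355*b - 88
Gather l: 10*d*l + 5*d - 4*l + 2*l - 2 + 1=5*d + l*(10*d - 2) - 1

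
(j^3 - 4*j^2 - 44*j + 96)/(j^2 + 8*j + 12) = (j^2 - 10*j + 16)/(j + 2)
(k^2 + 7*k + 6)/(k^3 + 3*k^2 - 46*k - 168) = (k + 1)/(k^2 - 3*k - 28)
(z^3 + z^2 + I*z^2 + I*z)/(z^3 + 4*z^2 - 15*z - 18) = z*(z + I)/(z^2 + 3*z - 18)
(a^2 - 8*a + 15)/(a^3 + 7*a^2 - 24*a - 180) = (a - 3)/(a^2 + 12*a + 36)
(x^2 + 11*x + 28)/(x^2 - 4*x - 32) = (x + 7)/(x - 8)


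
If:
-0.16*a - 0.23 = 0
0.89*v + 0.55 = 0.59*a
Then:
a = -1.44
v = -1.57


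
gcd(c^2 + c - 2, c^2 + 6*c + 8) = c + 2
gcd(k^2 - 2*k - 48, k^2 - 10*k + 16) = k - 8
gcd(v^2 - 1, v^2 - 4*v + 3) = v - 1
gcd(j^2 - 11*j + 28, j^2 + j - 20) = j - 4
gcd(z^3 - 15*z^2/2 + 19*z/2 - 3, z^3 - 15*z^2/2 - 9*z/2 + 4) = z - 1/2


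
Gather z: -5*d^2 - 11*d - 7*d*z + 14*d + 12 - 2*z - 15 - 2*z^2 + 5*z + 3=-5*d^2 + 3*d - 2*z^2 + z*(3 - 7*d)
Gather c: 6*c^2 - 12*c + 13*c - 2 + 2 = 6*c^2 + c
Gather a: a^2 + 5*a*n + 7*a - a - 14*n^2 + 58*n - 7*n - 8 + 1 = a^2 + a*(5*n + 6) - 14*n^2 + 51*n - 7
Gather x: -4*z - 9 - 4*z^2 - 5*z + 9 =-4*z^2 - 9*z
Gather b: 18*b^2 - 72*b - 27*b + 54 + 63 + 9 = 18*b^2 - 99*b + 126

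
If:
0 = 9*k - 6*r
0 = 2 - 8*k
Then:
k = 1/4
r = 3/8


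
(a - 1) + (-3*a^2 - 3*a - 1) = -3*a^2 - 2*a - 2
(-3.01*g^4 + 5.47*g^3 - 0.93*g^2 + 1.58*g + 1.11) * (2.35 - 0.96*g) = 2.8896*g^5 - 12.3247*g^4 + 13.7473*g^3 - 3.7023*g^2 + 2.6474*g + 2.6085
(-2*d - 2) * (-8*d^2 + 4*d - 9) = 16*d^3 + 8*d^2 + 10*d + 18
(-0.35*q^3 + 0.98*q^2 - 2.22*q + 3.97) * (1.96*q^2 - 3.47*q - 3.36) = -0.686*q^5 + 3.1353*q^4 - 6.5758*q^3 + 12.1918*q^2 - 6.3167*q - 13.3392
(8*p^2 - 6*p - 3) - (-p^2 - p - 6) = 9*p^2 - 5*p + 3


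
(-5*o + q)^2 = 25*o^2 - 10*o*q + q^2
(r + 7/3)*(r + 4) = r^2 + 19*r/3 + 28/3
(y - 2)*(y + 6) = y^2 + 4*y - 12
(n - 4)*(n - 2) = n^2 - 6*n + 8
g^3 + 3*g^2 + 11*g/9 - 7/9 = (g - 1/3)*(g + 1)*(g + 7/3)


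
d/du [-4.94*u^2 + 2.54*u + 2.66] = 2.54 - 9.88*u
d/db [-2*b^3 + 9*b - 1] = 9 - 6*b^2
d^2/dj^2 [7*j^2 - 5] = 14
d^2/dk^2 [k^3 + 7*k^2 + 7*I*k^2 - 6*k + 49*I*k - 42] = 6*k + 14 + 14*I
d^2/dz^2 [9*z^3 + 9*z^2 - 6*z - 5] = 54*z + 18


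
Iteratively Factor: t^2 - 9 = (t - 3)*(t + 3)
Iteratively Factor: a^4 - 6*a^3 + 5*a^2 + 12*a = (a - 4)*(a^3 - 2*a^2 - 3*a) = (a - 4)*(a + 1)*(a^2 - 3*a) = a*(a - 4)*(a + 1)*(a - 3)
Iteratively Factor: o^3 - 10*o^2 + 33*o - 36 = (o - 3)*(o^2 - 7*o + 12) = (o - 3)^2*(o - 4)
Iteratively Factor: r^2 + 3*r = (r)*(r + 3)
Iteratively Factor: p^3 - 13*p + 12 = (p + 4)*(p^2 - 4*p + 3) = (p - 3)*(p + 4)*(p - 1)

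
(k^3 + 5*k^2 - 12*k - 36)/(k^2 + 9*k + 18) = (k^2 - k - 6)/(k + 3)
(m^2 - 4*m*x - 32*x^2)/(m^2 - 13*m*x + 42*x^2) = (m^2 - 4*m*x - 32*x^2)/(m^2 - 13*m*x + 42*x^2)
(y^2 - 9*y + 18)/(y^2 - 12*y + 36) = (y - 3)/(y - 6)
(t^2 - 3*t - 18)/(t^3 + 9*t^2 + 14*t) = (t^2 - 3*t - 18)/(t*(t^2 + 9*t + 14))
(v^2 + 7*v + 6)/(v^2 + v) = (v + 6)/v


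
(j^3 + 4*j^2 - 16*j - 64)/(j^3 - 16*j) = (j + 4)/j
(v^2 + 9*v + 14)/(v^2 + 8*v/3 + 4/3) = 3*(v + 7)/(3*v + 2)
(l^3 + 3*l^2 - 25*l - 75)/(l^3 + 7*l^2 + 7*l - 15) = (l - 5)/(l - 1)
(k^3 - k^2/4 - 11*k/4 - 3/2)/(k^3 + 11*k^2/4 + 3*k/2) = (k^2 - k - 2)/(k*(k + 2))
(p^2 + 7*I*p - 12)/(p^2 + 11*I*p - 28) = (p + 3*I)/(p + 7*I)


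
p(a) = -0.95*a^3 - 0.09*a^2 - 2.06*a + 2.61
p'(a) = -2.85*a^2 - 0.18*a - 2.06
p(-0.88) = 5.00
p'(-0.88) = -4.11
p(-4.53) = 98.41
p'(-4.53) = -59.73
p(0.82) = 0.34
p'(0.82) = -4.12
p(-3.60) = 53.18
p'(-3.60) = -38.35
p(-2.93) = 31.77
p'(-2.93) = -26.00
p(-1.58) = 9.39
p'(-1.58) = -8.89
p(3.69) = -53.95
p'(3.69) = -41.53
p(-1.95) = 13.33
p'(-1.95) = -12.55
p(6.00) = -218.19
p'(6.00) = -105.74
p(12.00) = -1676.67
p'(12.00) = -414.62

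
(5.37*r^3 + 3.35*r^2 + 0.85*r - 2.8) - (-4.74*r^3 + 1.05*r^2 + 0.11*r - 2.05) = 10.11*r^3 + 2.3*r^2 + 0.74*r - 0.75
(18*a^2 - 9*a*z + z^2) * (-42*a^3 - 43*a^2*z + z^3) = -756*a^5 - 396*a^4*z + 345*a^3*z^2 - 25*a^2*z^3 - 9*a*z^4 + z^5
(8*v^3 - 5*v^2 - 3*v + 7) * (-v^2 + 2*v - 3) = -8*v^5 + 21*v^4 - 31*v^3 + 2*v^2 + 23*v - 21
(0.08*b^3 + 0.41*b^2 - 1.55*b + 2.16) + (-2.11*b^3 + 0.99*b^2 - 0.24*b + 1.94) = -2.03*b^3 + 1.4*b^2 - 1.79*b + 4.1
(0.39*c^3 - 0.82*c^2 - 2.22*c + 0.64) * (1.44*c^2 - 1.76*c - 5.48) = 0.5616*c^5 - 1.8672*c^4 - 3.8908*c^3 + 9.3224*c^2 + 11.0392*c - 3.5072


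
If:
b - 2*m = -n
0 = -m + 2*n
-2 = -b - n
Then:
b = 3/2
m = 1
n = 1/2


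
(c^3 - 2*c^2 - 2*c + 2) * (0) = 0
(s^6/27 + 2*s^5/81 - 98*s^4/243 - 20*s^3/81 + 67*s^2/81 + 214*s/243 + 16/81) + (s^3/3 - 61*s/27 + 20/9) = s^6/27 + 2*s^5/81 - 98*s^4/243 + 7*s^3/81 + 67*s^2/81 - 335*s/243 + 196/81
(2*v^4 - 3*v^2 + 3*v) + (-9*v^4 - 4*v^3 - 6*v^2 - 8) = -7*v^4 - 4*v^3 - 9*v^2 + 3*v - 8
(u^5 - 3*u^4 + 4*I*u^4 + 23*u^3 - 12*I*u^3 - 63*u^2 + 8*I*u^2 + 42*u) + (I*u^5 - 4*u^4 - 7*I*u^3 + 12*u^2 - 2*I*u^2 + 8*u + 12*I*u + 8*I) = u^5 + I*u^5 - 7*u^4 + 4*I*u^4 + 23*u^3 - 19*I*u^3 - 51*u^2 + 6*I*u^2 + 50*u + 12*I*u + 8*I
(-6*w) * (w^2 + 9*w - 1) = -6*w^3 - 54*w^2 + 6*w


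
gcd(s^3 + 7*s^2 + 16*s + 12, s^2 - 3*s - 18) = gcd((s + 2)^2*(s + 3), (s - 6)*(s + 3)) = s + 3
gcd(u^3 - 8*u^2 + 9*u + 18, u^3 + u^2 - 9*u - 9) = u^2 - 2*u - 3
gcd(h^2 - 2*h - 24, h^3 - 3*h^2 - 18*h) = h - 6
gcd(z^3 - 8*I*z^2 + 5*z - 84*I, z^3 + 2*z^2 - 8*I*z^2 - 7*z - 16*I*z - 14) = z - 7*I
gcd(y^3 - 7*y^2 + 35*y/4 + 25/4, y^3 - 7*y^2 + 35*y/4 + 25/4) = y^3 - 7*y^2 + 35*y/4 + 25/4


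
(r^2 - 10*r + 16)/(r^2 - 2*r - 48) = (r - 2)/(r + 6)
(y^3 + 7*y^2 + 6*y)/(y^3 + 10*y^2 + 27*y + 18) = y/(y + 3)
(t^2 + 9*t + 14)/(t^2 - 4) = (t + 7)/(t - 2)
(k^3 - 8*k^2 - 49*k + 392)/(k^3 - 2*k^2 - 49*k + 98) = (k - 8)/(k - 2)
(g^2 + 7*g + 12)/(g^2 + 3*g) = (g + 4)/g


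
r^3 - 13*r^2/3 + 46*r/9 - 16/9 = (r - 8/3)*(r - 1)*(r - 2/3)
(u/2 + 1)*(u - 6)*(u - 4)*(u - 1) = u^4/2 - 9*u^3/2 + 6*u^2 + 22*u - 24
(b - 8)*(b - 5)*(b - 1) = b^3 - 14*b^2 + 53*b - 40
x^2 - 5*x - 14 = (x - 7)*(x + 2)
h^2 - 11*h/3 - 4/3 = (h - 4)*(h + 1/3)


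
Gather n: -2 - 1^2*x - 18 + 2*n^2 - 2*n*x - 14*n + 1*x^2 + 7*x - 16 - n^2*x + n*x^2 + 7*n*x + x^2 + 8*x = n^2*(2 - x) + n*(x^2 + 5*x - 14) + 2*x^2 + 14*x - 36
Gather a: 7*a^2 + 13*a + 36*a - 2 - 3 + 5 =7*a^2 + 49*a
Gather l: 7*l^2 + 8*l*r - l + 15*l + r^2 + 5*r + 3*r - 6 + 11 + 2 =7*l^2 + l*(8*r + 14) + r^2 + 8*r + 7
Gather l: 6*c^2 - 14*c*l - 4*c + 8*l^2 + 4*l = 6*c^2 - 4*c + 8*l^2 + l*(4 - 14*c)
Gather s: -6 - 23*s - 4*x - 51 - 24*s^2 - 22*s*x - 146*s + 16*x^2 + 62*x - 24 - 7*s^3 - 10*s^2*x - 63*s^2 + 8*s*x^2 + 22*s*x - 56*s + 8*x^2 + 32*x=-7*s^3 + s^2*(-10*x - 87) + s*(8*x^2 - 225) + 24*x^2 + 90*x - 81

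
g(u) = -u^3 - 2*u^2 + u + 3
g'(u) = -3*u^2 - 4*u + 1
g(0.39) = 3.03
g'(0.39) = -1.02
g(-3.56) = 19.21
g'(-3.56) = -22.78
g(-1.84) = 0.62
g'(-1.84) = -1.80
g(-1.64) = 0.39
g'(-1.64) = -0.51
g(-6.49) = 185.63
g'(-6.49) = -99.40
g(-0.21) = 2.71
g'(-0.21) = 1.71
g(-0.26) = 2.62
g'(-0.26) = 1.84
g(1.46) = -2.92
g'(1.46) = -11.23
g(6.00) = -279.00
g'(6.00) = -131.00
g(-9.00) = 561.00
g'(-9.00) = -206.00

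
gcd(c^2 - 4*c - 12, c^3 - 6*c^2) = c - 6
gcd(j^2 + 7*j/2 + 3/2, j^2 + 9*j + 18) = j + 3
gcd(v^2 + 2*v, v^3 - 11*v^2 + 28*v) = v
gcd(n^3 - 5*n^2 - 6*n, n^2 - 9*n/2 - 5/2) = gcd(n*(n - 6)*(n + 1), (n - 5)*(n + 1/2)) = 1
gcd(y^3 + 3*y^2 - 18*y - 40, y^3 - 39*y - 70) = y^2 + 7*y + 10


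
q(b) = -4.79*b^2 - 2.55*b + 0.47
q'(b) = -9.58*b - 2.55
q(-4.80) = -97.65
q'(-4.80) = 43.43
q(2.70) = -41.33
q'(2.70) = -28.42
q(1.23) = -9.91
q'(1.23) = -14.33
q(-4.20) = -73.32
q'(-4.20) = 37.69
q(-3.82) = -59.69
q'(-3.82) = 34.05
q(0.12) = 0.10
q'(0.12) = -3.70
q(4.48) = -107.09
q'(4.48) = -45.47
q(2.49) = -35.58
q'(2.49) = -26.40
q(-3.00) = -34.99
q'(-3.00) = 26.19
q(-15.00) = -1039.03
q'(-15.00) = 141.15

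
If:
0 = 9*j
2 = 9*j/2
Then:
No Solution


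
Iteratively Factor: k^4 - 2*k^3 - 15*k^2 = (k)*(k^3 - 2*k^2 - 15*k) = k^2*(k^2 - 2*k - 15) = k^2*(k - 5)*(k + 3)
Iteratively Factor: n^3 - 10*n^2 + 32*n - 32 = (n - 2)*(n^2 - 8*n + 16) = (n - 4)*(n - 2)*(n - 4)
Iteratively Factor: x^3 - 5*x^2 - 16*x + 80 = (x - 4)*(x^2 - x - 20) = (x - 5)*(x - 4)*(x + 4)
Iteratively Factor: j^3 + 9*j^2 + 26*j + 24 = (j + 2)*(j^2 + 7*j + 12) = (j + 2)*(j + 4)*(j + 3)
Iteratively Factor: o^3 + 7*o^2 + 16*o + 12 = (o + 2)*(o^2 + 5*o + 6) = (o + 2)^2*(o + 3)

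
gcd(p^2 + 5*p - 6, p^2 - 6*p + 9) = 1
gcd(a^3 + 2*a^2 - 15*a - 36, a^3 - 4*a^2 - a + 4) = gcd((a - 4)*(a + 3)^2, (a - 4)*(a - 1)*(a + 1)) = a - 4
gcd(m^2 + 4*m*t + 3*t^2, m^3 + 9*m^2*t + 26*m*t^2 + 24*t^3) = m + 3*t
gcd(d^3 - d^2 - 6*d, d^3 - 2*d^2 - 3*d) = d^2 - 3*d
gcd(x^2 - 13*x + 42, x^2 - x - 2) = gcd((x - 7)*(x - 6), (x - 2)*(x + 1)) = 1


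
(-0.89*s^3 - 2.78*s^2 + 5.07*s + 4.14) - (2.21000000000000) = -0.89*s^3 - 2.78*s^2 + 5.07*s + 1.93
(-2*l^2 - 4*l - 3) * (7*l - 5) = -14*l^3 - 18*l^2 - l + 15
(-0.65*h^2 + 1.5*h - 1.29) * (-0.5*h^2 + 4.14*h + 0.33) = 0.325*h^4 - 3.441*h^3 + 6.6405*h^2 - 4.8456*h - 0.4257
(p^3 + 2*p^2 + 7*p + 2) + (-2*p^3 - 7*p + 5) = -p^3 + 2*p^2 + 7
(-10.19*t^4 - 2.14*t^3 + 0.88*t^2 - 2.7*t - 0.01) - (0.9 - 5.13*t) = -10.19*t^4 - 2.14*t^3 + 0.88*t^2 + 2.43*t - 0.91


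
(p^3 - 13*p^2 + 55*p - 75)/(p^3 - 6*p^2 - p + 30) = (p - 5)/(p + 2)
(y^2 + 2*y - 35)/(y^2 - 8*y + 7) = (y^2 + 2*y - 35)/(y^2 - 8*y + 7)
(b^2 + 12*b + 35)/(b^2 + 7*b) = (b + 5)/b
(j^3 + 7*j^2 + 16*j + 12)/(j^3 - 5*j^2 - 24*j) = (j^2 + 4*j + 4)/(j*(j - 8))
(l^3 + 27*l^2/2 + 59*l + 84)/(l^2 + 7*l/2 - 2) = (2*l^2 + 19*l + 42)/(2*l - 1)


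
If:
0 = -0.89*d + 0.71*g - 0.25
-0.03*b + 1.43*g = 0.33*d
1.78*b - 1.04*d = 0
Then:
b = -0.20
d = -0.35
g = -0.08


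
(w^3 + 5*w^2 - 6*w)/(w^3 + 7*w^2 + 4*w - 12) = w/(w + 2)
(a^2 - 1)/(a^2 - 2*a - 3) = (a - 1)/(a - 3)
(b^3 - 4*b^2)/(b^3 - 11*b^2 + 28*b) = b/(b - 7)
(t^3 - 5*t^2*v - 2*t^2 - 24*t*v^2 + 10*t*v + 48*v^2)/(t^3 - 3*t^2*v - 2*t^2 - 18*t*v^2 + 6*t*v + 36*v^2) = (t - 8*v)/(t - 6*v)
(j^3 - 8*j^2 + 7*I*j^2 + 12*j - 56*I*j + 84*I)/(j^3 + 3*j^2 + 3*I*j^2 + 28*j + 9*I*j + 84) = (j^2 - 8*j + 12)/(j^2 + j*(3 - 4*I) - 12*I)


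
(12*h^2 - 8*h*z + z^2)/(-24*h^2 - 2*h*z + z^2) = (-2*h + z)/(4*h + z)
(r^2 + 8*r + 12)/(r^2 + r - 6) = (r^2 + 8*r + 12)/(r^2 + r - 6)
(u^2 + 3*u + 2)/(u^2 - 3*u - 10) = (u + 1)/(u - 5)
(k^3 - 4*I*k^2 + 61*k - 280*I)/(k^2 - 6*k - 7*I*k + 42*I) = (k^2 + 3*I*k + 40)/(k - 6)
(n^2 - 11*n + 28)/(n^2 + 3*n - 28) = (n - 7)/(n + 7)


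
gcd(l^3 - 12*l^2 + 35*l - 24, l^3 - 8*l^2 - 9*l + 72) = l^2 - 11*l + 24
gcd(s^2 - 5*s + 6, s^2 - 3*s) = s - 3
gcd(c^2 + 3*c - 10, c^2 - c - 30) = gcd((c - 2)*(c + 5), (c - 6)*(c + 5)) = c + 5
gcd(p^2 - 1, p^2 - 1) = p^2 - 1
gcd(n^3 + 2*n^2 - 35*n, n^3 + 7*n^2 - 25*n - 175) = n^2 + 2*n - 35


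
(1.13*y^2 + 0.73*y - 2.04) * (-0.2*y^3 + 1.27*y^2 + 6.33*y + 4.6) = -0.226*y^5 + 1.2891*y^4 + 8.488*y^3 + 7.2281*y^2 - 9.5552*y - 9.384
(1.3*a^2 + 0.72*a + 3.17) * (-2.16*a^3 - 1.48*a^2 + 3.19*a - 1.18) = -2.808*a^5 - 3.4792*a^4 - 3.7658*a^3 - 3.9288*a^2 + 9.2627*a - 3.7406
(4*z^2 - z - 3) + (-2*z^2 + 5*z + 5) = 2*z^2 + 4*z + 2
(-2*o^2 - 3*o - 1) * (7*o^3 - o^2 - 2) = -14*o^5 - 19*o^4 - 4*o^3 + 5*o^2 + 6*o + 2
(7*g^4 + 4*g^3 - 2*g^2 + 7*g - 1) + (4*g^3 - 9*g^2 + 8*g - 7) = 7*g^4 + 8*g^3 - 11*g^2 + 15*g - 8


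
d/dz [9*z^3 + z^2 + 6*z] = 27*z^2 + 2*z + 6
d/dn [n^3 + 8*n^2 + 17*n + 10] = 3*n^2 + 16*n + 17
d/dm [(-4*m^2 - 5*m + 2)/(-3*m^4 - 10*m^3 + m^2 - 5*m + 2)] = m*(-24*m^4 - 85*m^3 - 76*m^2 + 85*m - 20)/(9*m^8 + 60*m^7 + 94*m^6 + 10*m^5 + 89*m^4 - 50*m^3 + 29*m^2 - 20*m + 4)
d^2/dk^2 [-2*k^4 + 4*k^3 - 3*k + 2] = 24*k*(1 - k)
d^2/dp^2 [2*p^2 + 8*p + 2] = 4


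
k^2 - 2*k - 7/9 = (k - 7/3)*(k + 1/3)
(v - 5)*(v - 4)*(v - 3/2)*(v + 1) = v^4 - 19*v^3/2 + 23*v^2 + 7*v/2 - 30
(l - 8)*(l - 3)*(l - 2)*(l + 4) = l^4 - 9*l^3 - 6*l^2 + 136*l - 192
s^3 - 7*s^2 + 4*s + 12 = (s - 6)*(s - 2)*(s + 1)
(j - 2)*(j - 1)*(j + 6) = j^3 + 3*j^2 - 16*j + 12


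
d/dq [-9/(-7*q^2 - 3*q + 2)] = 9*(-14*q - 3)/(7*q^2 + 3*q - 2)^2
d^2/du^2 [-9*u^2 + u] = -18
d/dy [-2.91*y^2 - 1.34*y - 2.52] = -5.82*y - 1.34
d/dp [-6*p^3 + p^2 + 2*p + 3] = -18*p^2 + 2*p + 2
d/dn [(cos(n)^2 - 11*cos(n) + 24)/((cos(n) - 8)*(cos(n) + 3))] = -6*sin(n)/(cos(n) + 3)^2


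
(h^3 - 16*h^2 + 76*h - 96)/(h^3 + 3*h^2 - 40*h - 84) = (h^2 - 10*h + 16)/(h^2 + 9*h + 14)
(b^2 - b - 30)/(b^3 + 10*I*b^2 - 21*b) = (b^2 - b - 30)/(b*(b^2 + 10*I*b - 21))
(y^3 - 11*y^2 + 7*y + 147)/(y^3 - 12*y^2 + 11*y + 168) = (y - 7)/(y - 8)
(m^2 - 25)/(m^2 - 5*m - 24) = (25 - m^2)/(-m^2 + 5*m + 24)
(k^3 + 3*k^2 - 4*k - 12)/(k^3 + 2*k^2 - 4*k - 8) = (k + 3)/(k + 2)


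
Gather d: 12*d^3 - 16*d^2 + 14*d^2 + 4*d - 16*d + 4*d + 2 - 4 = 12*d^3 - 2*d^2 - 8*d - 2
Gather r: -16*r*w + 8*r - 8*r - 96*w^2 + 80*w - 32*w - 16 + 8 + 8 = -16*r*w - 96*w^2 + 48*w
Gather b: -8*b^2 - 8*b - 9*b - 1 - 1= -8*b^2 - 17*b - 2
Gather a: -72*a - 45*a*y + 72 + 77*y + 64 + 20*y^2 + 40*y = a*(-45*y - 72) + 20*y^2 + 117*y + 136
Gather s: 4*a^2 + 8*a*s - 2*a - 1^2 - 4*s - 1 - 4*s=4*a^2 - 2*a + s*(8*a - 8) - 2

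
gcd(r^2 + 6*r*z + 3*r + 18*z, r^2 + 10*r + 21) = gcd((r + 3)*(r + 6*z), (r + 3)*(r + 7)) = r + 3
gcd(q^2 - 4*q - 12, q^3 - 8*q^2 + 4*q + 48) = q^2 - 4*q - 12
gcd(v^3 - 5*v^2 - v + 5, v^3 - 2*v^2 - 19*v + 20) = v^2 - 6*v + 5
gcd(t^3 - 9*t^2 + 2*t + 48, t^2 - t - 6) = t^2 - t - 6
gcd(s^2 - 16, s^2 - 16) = s^2 - 16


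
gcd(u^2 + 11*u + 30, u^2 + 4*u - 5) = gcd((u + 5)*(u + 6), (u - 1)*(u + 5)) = u + 5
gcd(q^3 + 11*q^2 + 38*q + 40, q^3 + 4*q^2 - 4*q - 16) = q^2 + 6*q + 8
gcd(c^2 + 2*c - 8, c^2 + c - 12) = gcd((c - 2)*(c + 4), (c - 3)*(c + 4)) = c + 4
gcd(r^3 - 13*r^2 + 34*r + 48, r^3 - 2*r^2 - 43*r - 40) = r^2 - 7*r - 8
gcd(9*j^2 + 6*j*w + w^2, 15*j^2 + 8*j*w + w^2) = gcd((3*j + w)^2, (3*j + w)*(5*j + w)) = 3*j + w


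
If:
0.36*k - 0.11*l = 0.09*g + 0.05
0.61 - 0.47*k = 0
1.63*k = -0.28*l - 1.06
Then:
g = 18.50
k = 1.30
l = -11.34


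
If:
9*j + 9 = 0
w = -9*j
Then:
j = -1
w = 9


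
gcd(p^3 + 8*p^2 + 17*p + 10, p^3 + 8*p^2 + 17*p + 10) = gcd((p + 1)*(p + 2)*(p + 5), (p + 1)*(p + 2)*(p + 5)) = p^3 + 8*p^2 + 17*p + 10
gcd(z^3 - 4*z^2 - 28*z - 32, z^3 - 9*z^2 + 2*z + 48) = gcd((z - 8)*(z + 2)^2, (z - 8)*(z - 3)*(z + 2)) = z^2 - 6*z - 16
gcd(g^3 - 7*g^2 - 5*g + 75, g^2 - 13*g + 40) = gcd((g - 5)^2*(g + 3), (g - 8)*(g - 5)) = g - 5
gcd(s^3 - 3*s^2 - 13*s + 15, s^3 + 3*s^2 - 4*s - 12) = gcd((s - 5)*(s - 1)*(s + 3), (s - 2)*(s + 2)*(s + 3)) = s + 3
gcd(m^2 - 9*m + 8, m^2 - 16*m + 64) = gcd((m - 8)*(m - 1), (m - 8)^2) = m - 8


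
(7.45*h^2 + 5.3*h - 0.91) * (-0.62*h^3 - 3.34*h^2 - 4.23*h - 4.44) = -4.619*h^5 - 28.169*h^4 - 48.6513*h^3 - 52.4576*h^2 - 19.6827*h + 4.0404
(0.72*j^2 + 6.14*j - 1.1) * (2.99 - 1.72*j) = -1.2384*j^3 - 8.408*j^2 + 20.2506*j - 3.289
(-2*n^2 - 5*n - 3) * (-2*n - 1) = 4*n^3 + 12*n^2 + 11*n + 3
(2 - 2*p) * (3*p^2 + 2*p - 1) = -6*p^3 + 2*p^2 + 6*p - 2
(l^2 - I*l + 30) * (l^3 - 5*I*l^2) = l^5 - 6*I*l^4 + 25*l^3 - 150*I*l^2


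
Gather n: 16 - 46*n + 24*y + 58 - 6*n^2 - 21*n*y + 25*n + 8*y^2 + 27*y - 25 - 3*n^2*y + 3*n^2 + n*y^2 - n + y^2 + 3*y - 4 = n^2*(-3*y - 3) + n*(y^2 - 21*y - 22) + 9*y^2 + 54*y + 45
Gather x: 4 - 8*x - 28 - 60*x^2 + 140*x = -60*x^2 + 132*x - 24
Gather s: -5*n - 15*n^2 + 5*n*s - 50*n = -15*n^2 + 5*n*s - 55*n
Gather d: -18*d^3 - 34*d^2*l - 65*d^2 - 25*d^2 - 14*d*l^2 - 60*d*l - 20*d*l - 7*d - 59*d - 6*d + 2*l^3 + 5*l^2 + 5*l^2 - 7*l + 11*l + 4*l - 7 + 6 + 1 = -18*d^3 + d^2*(-34*l - 90) + d*(-14*l^2 - 80*l - 72) + 2*l^3 + 10*l^2 + 8*l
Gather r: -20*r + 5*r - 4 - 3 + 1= -15*r - 6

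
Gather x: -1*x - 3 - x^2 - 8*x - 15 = -x^2 - 9*x - 18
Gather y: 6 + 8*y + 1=8*y + 7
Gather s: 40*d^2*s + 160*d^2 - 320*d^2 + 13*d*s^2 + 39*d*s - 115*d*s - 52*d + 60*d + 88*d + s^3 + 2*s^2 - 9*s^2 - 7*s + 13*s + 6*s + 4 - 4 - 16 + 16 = -160*d^2 + 96*d + s^3 + s^2*(13*d - 7) + s*(40*d^2 - 76*d + 12)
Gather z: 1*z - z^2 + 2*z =-z^2 + 3*z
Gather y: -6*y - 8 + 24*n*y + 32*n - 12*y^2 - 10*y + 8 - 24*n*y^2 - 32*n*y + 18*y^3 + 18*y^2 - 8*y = 32*n + 18*y^3 + y^2*(6 - 24*n) + y*(-8*n - 24)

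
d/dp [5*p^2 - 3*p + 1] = 10*p - 3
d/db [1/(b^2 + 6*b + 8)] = 2*(-b - 3)/(b^2 + 6*b + 8)^2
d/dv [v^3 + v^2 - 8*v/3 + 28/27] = 3*v^2 + 2*v - 8/3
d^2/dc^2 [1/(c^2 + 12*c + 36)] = 6/(c^4 + 24*c^3 + 216*c^2 + 864*c + 1296)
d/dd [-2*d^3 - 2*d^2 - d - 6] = -6*d^2 - 4*d - 1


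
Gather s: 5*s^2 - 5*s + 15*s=5*s^2 + 10*s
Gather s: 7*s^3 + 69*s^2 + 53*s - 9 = 7*s^3 + 69*s^2 + 53*s - 9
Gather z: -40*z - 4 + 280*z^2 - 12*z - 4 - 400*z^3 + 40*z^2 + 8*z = -400*z^3 + 320*z^2 - 44*z - 8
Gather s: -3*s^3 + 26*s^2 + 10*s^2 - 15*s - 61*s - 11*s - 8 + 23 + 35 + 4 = -3*s^3 + 36*s^2 - 87*s + 54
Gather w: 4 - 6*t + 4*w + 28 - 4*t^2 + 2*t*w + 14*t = -4*t^2 + 8*t + w*(2*t + 4) + 32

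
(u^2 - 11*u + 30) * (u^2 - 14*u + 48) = u^4 - 25*u^3 + 232*u^2 - 948*u + 1440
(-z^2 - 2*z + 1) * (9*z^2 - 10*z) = -9*z^4 - 8*z^3 + 29*z^2 - 10*z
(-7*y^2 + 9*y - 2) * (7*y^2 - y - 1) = -49*y^4 + 70*y^3 - 16*y^2 - 7*y + 2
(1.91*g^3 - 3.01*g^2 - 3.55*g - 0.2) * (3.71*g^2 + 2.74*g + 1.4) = 7.0861*g^5 - 5.9337*g^4 - 18.7439*g^3 - 14.683*g^2 - 5.518*g - 0.28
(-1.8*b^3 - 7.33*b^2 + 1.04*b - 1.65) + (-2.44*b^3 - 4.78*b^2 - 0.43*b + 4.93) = -4.24*b^3 - 12.11*b^2 + 0.61*b + 3.28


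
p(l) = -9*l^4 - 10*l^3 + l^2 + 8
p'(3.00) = -1236.00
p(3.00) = -982.00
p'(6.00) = -8844.00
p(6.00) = -13780.00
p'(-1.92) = 140.37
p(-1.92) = -39.84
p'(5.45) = -6707.81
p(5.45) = -9521.23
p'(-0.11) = -0.54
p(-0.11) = 8.02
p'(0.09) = -0.09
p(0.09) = 8.00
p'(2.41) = -673.33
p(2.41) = -429.77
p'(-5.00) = 3740.00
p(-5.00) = -4342.00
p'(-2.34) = 292.32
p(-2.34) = -128.24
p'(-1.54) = 57.25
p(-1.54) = -3.73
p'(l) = -36*l^3 - 30*l^2 + 2*l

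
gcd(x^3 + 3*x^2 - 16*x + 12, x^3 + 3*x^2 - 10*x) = x - 2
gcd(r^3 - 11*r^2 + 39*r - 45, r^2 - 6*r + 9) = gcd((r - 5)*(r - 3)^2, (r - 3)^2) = r^2 - 6*r + 9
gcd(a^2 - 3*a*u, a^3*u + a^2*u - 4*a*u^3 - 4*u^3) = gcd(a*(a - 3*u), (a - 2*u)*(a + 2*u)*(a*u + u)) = 1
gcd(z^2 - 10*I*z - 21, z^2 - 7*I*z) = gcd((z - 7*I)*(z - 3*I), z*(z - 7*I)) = z - 7*I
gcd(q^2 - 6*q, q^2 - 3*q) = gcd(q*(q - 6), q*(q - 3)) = q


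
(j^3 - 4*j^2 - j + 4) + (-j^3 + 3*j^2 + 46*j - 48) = -j^2 + 45*j - 44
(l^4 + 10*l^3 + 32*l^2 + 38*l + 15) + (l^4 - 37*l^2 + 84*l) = 2*l^4 + 10*l^3 - 5*l^2 + 122*l + 15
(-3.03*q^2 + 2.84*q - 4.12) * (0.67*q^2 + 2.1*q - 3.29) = -2.0301*q^4 - 4.4602*q^3 + 13.1723*q^2 - 17.9956*q + 13.5548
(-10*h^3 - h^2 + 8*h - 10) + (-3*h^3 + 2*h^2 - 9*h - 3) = -13*h^3 + h^2 - h - 13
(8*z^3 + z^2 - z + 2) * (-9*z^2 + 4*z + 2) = -72*z^5 + 23*z^4 + 29*z^3 - 20*z^2 + 6*z + 4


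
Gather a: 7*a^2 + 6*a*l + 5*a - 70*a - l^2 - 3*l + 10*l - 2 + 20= 7*a^2 + a*(6*l - 65) - l^2 + 7*l + 18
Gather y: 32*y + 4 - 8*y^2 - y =-8*y^2 + 31*y + 4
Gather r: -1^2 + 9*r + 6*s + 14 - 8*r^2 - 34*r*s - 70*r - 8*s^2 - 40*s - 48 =-8*r^2 + r*(-34*s - 61) - 8*s^2 - 34*s - 35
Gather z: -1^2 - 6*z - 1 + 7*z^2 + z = 7*z^2 - 5*z - 2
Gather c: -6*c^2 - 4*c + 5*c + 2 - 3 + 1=-6*c^2 + c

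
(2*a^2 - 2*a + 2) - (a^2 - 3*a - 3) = a^2 + a + 5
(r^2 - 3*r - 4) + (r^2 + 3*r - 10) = 2*r^2 - 14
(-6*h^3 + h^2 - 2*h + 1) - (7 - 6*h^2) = -6*h^3 + 7*h^2 - 2*h - 6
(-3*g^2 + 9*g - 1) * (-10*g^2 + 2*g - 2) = 30*g^4 - 96*g^3 + 34*g^2 - 20*g + 2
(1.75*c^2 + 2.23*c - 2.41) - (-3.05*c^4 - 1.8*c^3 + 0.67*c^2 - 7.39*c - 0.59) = 3.05*c^4 + 1.8*c^3 + 1.08*c^2 + 9.62*c - 1.82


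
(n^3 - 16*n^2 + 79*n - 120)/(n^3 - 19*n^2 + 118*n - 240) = (n - 3)/(n - 6)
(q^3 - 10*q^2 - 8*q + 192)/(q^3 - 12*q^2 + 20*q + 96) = (q + 4)/(q + 2)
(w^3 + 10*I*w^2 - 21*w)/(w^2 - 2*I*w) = (w^2 + 10*I*w - 21)/(w - 2*I)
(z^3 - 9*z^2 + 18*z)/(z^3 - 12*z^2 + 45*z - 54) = z/(z - 3)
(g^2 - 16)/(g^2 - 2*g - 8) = (g + 4)/(g + 2)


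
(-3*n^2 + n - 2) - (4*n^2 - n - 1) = -7*n^2 + 2*n - 1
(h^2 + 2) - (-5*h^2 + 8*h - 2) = 6*h^2 - 8*h + 4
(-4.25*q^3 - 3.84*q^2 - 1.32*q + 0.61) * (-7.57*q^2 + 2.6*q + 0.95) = 32.1725*q^5 + 18.0188*q^4 - 4.0291*q^3 - 11.6977*q^2 + 0.332*q + 0.5795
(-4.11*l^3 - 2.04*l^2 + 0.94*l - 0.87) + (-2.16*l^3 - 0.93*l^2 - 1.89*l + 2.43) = -6.27*l^3 - 2.97*l^2 - 0.95*l + 1.56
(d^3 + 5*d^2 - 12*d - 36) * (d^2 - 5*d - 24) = d^5 - 61*d^3 - 96*d^2 + 468*d + 864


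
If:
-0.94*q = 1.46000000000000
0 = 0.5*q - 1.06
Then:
No Solution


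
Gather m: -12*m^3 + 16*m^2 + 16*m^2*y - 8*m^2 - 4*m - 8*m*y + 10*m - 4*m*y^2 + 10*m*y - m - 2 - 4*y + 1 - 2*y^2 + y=-12*m^3 + m^2*(16*y + 8) + m*(-4*y^2 + 2*y + 5) - 2*y^2 - 3*y - 1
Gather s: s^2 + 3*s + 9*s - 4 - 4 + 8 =s^2 + 12*s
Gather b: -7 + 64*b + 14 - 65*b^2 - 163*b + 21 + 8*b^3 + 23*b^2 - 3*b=8*b^3 - 42*b^2 - 102*b + 28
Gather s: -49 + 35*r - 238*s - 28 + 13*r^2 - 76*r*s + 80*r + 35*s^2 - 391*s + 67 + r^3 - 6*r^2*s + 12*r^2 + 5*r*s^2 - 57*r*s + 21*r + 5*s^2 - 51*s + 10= r^3 + 25*r^2 + 136*r + s^2*(5*r + 40) + s*(-6*r^2 - 133*r - 680)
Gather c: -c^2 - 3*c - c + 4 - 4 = -c^2 - 4*c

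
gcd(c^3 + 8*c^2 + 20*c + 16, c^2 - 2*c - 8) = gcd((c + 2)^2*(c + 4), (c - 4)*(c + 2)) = c + 2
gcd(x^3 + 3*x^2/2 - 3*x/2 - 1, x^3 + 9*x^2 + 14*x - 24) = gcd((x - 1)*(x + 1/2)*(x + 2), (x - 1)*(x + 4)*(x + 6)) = x - 1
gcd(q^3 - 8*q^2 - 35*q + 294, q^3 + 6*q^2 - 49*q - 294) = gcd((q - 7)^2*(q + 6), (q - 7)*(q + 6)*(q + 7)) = q^2 - q - 42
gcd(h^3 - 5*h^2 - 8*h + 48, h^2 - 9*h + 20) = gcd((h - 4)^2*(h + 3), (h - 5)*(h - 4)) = h - 4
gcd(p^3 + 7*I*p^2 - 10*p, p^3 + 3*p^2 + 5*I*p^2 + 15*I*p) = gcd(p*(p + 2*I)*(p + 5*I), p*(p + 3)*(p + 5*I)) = p^2 + 5*I*p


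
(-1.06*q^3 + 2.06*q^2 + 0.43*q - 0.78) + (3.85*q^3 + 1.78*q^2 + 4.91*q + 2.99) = 2.79*q^3 + 3.84*q^2 + 5.34*q + 2.21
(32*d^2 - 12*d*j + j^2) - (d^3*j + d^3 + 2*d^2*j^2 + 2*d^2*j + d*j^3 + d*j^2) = -d^3*j - d^3 - 2*d^2*j^2 - 2*d^2*j + 32*d^2 - d*j^3 - d*j^2 - 12*d*j + j^2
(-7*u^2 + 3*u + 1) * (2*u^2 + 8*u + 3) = -14*u^4 - 50*u^3 + 5*u^2 + 17*u + 3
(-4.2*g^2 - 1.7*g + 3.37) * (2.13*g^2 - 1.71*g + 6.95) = -8.946*g^4 + 3.561*g^3 - 19.1049*g^2 - 17.5777*g + 23.4215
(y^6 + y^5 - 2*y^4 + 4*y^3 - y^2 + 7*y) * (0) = 0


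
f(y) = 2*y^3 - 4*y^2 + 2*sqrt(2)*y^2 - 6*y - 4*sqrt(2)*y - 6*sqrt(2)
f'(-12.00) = 880.46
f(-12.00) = -3493.31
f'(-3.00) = 49.37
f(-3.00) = -38.06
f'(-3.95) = 91.21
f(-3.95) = -103.98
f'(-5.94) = 213.96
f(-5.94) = -399.75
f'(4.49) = 98.78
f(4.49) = 96.59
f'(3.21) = 42.65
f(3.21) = 8.18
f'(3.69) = 61.39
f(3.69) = 33.04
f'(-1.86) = 13.46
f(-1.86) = -3.73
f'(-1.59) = 7.24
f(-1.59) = -0.95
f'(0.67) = -10.53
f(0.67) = -16.22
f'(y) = 6*y^2 - 8*y + 4*sqrt(2)*y - 6 - 4*sqrt(2)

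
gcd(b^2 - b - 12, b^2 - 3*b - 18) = b + 3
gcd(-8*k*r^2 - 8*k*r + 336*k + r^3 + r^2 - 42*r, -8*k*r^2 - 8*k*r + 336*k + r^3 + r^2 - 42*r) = -8*k*r^2 - 8*k*r + 336*k + r^3 + r^2 - 42*r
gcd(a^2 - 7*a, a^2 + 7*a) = a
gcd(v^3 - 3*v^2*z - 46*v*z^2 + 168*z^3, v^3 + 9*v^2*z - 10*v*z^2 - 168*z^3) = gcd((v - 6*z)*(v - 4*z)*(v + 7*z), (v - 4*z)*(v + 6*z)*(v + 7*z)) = -v^2 - 3*v*z + 28*z^2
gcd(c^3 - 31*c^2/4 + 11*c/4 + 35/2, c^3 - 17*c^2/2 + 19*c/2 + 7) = c^2 - 9*c + 14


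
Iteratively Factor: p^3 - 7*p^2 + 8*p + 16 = (p + 1)*(p^2 - 8*p + 16) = (p - 4)*(p + 1)*(p - 4)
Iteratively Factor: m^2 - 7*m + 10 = (m - 5)*(m - 2)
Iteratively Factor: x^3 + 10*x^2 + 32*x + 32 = (x + 2)*(x^2 + 8*x + 16) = (x + 2)*(x + 4)*(x + 4)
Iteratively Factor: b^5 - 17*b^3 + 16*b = (b + 4)*(b^4 - 4*b^3 - b^2 + 4*b) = (b + 1)*(b + 4)*(b^3 - 5*b^2 + 4*b) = (b - 1)*(b + 1)*(b + 4)*(b^2 - 4*b) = b*(b - 1)*(b + 1)*(b + 4)*(b - 4)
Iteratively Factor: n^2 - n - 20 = (n + 4)*(n - 5)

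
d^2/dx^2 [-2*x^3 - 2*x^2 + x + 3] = -12*x - 4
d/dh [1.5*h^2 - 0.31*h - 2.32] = 3.0*h - 0.31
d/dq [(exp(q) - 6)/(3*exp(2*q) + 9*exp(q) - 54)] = (12 - exp(q))*exp(2*q)/(3*(exp(4*q) + 6*exp(3*q) - 27*exp(2*q) - 108*exp(q) + 324))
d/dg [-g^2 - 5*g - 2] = -2*g - 5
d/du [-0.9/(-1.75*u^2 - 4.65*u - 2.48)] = (-3.15*u - 4.185)/(1.75*u^2 + 4.65*u + 2.48)^2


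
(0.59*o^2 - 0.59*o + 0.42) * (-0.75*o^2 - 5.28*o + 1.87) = -0.4425*o^4 - 2.6727*o^3 + 3.9035*o^2 - 3.3209*o + 0.7854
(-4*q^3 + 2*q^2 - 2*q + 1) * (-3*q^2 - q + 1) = 12*q^5 - 2*q^4 + q^2 - 3*q + 1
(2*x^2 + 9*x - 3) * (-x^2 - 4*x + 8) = -2*x^4 - 17*x^3 - 17*x^2 + 84*x - 24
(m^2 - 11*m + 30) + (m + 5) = m^2 - 10*m + 35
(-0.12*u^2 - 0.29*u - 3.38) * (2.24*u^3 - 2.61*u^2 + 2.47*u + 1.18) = -0.2688*u^5 - 0.3364*u^4 - 7.1107*u^3 + 7.9639*u^2 - 8.6908*u - 3.9884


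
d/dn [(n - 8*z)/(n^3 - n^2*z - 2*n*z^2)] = (-n*(-n^2 + n*z + 2*z^2) + (n - 8*z)*(-3*n^2 + 2*n*z + 2*z^2))/(n^2*(-n^2 + n*z + 2*z^2)^2)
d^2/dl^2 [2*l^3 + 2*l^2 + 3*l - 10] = 12*l + 4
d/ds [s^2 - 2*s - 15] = 2*s - 2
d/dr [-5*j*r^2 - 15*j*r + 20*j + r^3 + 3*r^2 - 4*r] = -10*j*r - 15*j + 3*r^2 + 6*r - 4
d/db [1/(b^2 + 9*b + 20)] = (-2*b - 9)/(b^2 + 9*b + 20)^2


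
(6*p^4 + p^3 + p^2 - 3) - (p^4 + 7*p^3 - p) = 5*p^4 - 6*p^3 + p^2 + p - 3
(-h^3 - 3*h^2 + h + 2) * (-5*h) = 5*h^4 + 15*h^3 - 5*h^2 - 10*h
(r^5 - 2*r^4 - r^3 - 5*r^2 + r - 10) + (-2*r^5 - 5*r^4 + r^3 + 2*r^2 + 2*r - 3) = -r^5 - 7*r^4 - 3*r^2 + 3*r - 13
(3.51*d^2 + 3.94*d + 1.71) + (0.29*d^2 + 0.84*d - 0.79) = 3.8*d^2 + 4.78*d + 0.92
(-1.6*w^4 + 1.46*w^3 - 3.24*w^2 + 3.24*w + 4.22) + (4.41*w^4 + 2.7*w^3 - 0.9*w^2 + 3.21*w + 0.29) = 2.81*w^4 + 4.16*w^3 - 4.14*w^2 + 6.45*w + 4.51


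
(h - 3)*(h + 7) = h^2 + 4*h - 21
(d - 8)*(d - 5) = d^2 - 13*d + 40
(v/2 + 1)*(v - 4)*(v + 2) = v^3/2 - 6*v - 8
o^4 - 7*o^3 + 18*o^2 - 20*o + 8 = (o - 2)^3*(o - 1)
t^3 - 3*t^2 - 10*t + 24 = (t - 4)*(t - 2)*(t + 3)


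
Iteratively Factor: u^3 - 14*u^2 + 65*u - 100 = (u - 5)*(u^2 - 9*u + 20) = (u - 5)*(u - 4)*(u - 5)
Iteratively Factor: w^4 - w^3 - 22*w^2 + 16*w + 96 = (w + 4)*(w^3 - 5*w^2 - 2*w + 24) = (w - 4)*(w + 4)*(w^2 - w - 6) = (w - 4)*(w + 2)*(w + 4)*(w - 3)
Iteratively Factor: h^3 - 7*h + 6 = (h - 2)*(h^2 + 2*h - 3) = (h - 2)*(h + 3)*(h - 1)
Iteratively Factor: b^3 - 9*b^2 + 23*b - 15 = (b - 1)*(b^2 - 8*b + 15) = (b - 3)*(b - 1)*(b - 5)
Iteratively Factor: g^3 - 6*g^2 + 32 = (g + 2)*(g^2 - 8*g + 16) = (g - 4)*(g + 2)*(g - 4)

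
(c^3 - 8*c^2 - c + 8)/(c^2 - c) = c - 7 - 8/c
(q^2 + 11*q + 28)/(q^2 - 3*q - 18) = (q^2 + 11*q + 28)/(q^2 - 3*q - 18)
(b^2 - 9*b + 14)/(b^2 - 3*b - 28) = (b - 2)/(b + 4)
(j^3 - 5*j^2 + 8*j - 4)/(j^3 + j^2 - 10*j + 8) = (j - 2)/(j + 4)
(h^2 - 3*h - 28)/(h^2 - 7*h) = (h + 4)/h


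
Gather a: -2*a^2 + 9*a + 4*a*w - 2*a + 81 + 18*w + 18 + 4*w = -2*a^2 + a*(4*w + 7) + 22*w + 99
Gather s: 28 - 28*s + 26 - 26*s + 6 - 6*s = 60 - 60*s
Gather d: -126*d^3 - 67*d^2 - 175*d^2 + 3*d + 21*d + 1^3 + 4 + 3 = -126*d^3 - 242*d^2 + 24*d + 8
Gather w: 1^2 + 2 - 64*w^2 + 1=4 - 64*w^2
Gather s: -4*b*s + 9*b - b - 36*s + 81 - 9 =8*b + s*(-4*b - 36) + 72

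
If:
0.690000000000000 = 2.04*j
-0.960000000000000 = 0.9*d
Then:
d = -1.07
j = 0.34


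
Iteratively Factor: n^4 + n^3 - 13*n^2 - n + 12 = (n + 1)*(n^3 - 13*n + 12) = (n + 1)*(n + 4)*(n^2 - 4*n + 3) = (n - 3)*(n + 1)*(n + 4)*(n - 1)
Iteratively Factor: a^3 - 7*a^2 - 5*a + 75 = (a + 3)*(a^2 - 10*a + 25) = (a - 5)*(a + 3)*(a - 5)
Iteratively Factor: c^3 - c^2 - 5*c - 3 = (c - 3)*(c^2 + 2*c + 1) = (c - 3)*(c + 1)*(c + 1)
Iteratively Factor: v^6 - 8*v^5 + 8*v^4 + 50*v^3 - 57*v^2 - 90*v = (v - 3)*(v^5 - 5*v^4 - 7*v^3 + 29*v^2 + 30*v) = (v - 3)*(v + 1)*(v^4 - 6*v^3 - v^2 + 30*v) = (v - 3)^2*(v + 1)*(v^3 - 3*v^2 - 10*v) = v*(v - 3)^2*(v + 1)*(v^2 - 3*v - 10) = v*(v - 5)*(v - 3)^2*(v + 1)*(v + 2)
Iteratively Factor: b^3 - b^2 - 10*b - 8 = (b + 2)*(b^2 - 3*b - 4) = (b - 4)*(b + 2)*(b + 1)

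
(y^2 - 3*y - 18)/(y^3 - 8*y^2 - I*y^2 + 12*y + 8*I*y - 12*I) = (y + 3)/(y^2 - y*(2 + I) + 2*I)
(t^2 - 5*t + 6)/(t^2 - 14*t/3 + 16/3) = 3*(t - 3)/(3*t - 8)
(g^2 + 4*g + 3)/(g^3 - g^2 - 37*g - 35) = (g + 3)/(g^2 - 2*g - 35)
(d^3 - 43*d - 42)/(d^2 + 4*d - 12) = (d^2 - 6*d - 7)/(d - 2)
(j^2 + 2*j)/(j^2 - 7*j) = (j + 2)/(j - 7)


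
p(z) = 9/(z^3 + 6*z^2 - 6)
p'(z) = 9*(-3*z^2 - 12*z)/(z^3 + 6*z^2 - 6)^2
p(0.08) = -1.51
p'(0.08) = -0.25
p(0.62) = -2.60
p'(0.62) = -6.48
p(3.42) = 0.09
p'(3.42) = -0.06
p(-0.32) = -1.66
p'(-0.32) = 1.08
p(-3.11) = 0.41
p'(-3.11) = 0.16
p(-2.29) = 0.67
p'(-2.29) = 0.58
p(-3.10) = 0.41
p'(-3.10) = 0.16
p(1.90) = 0.40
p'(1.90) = -0.60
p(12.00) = 0.00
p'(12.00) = 0.00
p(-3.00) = 0.43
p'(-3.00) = 0.18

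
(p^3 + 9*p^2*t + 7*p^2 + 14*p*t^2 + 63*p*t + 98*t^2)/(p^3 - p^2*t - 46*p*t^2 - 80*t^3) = (p^2 + 7*p*t + 7*p + 49*t)/(p^2 - 3*p*t - 40*t^2)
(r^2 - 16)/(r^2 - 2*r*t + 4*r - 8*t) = (r - 4)/(r - 2*t)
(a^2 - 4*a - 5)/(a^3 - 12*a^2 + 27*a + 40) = 1/(a - 8)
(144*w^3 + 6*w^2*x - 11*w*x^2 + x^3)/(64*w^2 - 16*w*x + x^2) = (-18*w^2 - 3*w*x + x^2)/(-8*w + x)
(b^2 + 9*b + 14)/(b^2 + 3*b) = (b^2 + 9*b + 14)/(b*(b + 3))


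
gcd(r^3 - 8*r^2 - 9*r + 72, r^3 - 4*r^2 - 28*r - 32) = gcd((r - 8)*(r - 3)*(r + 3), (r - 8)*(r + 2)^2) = r - 8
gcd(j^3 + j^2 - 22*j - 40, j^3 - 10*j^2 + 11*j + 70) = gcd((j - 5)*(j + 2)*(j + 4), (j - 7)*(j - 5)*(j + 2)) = j^2 - 3*j - 10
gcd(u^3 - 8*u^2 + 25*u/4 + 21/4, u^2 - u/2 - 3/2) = u - 3/2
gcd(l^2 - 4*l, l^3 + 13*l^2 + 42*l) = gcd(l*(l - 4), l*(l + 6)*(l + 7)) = l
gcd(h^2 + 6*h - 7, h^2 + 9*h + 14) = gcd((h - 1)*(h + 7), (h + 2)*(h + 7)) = h + 7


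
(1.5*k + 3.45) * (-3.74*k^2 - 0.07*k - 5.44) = -5.61*k^3 - 13.008*k^2 - 8.4015*k - 18.768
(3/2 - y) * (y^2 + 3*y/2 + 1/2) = -y^3 + 7*y/4 + 3/4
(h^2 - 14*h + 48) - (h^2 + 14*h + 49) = -28*h - 1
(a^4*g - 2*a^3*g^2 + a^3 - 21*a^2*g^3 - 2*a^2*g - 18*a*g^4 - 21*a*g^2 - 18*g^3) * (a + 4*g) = a^5*g + 2*a^4*g^2 + a^4 - 29*a^3*g^3 + 2*a^3*g - 102*a^2*g^4 - 29*a^2*g^2 - 72*a*g^5 - 102*a*g^3 - 72*g^4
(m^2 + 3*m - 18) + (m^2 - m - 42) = 2*m^2 + 2*m - 60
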